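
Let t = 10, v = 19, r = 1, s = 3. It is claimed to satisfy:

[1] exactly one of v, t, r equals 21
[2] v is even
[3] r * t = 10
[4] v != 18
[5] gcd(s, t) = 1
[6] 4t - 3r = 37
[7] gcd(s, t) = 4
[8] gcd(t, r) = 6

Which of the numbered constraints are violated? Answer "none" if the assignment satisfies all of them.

[1] v=19, t=10, r=1; 0 of them equal 21, not exactly one  ✘
[2] v = 19 is odd  ✘
[3] r * t = 1 * 10 = 10  ✔
[4] v = 19, and 19 ≠ 18  ✔
[5] gcd(3, 10) = 1  ✔
[6] 4t - 3r = 4(10) - 3(1) = 37  ✔
[7] gcd(3, 10) = 1, not 4  ✘
[8] gcd(10, 1) = 1, not 6  ✘

Constraints 1, 2, 7, 8 are violated.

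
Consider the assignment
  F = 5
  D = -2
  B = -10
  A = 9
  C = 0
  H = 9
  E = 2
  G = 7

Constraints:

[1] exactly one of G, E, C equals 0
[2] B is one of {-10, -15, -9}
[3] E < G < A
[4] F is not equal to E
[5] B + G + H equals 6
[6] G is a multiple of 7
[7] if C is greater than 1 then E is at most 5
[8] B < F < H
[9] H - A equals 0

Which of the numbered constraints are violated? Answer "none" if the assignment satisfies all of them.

No violations.

[1] G=7, E=2, C=0; 1 of them equals 0 — holds.
[2] B = -10 is in {-10, -15, -9} — holds.
[3] values 2 < 7 < 9 — holds.
[4] F = 5, E = 2; distinct — holds.
[5] B + G + H = -10 + 7 + 9 = 6 — holds.
[6] 7 / 7 = 1, so 7 divides 7 — holds.
[7] C = 0, not > 1; antecedent false, conditional vacuously true — holds.
[8] values -10 < 5 < 9 — holds.
[9] H - A = 9 - 9 = 0 — holds.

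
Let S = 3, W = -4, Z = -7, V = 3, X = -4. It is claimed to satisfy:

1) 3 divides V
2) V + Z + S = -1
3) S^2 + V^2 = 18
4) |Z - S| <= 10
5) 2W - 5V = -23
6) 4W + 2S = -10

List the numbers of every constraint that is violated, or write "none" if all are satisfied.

1) 3 / 3 = 1, so 3 divides 3  holds
2) V + Z + S = 3 + (-7) + 3 = -1  holds
3) S^2 + V^2 = 3^2 + 3^2 = 9 + 9 = 18  holds
4) |-7 - 3| = 10; 10 ≤ 10  holds
5) 2W - 5V = 2(-4) - 5(3) = -23  holds
6) 4W + 2S = 4(-4) + 2(3) = -10  holds

The assignment satisfies every constraint.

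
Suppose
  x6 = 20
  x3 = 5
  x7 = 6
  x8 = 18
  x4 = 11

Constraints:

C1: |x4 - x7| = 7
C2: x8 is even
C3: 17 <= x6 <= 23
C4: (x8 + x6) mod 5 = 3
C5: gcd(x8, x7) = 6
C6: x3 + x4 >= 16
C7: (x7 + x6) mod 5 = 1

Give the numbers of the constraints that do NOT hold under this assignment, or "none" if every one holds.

C1: |11 - 6| = 5, not 7  FAIL
C2: x8 = 18 is even  OK
C3: x6 = 20 lies in [17, 23]  OK
C4: x8 + x6 = 38; 38 mod 5 = 3  OK
C5: gcd(18, 6) = 6  OK
C6: x3 + x4 = 5 + 11 = 16; 16 ≥ 16  OK
C7: x7 + x6 = 26; 26 mod 5 = 1  OK

Constraint 1 is violated.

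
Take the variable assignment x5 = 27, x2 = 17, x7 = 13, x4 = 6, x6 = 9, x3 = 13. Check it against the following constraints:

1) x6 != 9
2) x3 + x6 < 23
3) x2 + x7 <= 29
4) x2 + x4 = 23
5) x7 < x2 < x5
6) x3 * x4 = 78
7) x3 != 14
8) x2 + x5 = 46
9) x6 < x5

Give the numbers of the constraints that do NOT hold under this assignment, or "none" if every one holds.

No — constraints 1, 3, and 8 are not satisfied.

1) x6 = 9, but 9 is required to differ — violated.
2) x3 + x6 = 13 + 9 = 22; 22 < 23 — OK.
3) x2 + x7 = 17 + 13 = 30; 30 > 29, bound 29 not met — violated.
4) x2 + x4 = 17 + 6 = 23 — OK.
5) values 13 < 17 < 27 — OK.
6) x3 * x4 = 13 * 6 = 78 — OK.
7) x3 = 13, and 13 ≠ 14 — OK.
8) x2 + x5 = 17 + 27 = 44, not 46 — violated.
9) x6 = 9, x5 = 27; 9 < 27 — OK.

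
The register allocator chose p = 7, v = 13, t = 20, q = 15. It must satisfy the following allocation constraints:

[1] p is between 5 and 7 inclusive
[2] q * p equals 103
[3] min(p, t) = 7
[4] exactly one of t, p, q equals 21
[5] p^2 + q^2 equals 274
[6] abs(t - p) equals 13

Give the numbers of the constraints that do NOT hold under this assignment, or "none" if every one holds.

[1] p = 7 lies in [5, 7]  yes
[2] q * p = 15 * 7 = 105, not 103  no
[3] min(7, 20) = 7  yes
[4] t=20, p=7, q=15; 0 of them equal 21, not exactly one  no
[5] p^2 + q^2 = 7^2 + 15^2 = 49 + 225 = 274  yes
[6] abs(20 - 7) = 13  yes

Constraints 2 and 4 are violated.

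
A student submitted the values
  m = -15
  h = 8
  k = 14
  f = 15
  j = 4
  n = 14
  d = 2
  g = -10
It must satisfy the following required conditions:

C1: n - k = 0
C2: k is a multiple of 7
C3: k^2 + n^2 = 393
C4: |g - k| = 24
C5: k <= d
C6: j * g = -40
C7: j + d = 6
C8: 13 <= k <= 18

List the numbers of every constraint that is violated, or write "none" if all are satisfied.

The assignment fails constraints 3, 5.

C1: n - k = 14 - 14 = 0  holds
C2: 14 / 7 = 2, so 7 divides 14  holds
C3: k^2 + n^2 = 14^2 + 14^2 = 196 + 196 = 392, not 393  fails
C4: |-10 - 14| = 24  holds
C5: k = 14, d = 2; 14 > 2 (want ≤)  fails
C6: j * g = 4 * (-10) = -40  holds
C7: j + d = 4 + 2 = 6  holds
C8: k = 14 lies in [13, 18]  holds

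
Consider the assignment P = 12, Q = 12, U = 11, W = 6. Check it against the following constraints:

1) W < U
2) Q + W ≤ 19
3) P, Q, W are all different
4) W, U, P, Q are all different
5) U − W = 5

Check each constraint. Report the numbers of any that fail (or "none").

Constraints 3, 4 are violated.

1) W = 6, U = 11; 6 < 11  holds
2) Q + W = 12 + 6 = 18; 18 ≤ 19  holds
3) P = Q = 12, not all different  fails
4) P = Q = 12, not all different  fails
5) U − W = 11 − 6 = 5  holds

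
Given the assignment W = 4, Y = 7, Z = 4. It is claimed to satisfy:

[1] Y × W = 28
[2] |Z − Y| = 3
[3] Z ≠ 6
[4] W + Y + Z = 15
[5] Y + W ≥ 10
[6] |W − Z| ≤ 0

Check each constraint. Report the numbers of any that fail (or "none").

[1] Y × W = 7 × 4 = 28  holds
[2] |4 − 7| = 3  holds
[3] Z = 4, and 4 ≠ 6  holds
[4] W + Y + Z = 4 + 7 + 4 = 15  holds
[5] Y + W = 7 + 4 = 11; 11 ≥ 10  holds
[6] |4 − 4| = 0; 0 ≤ 0  holds

All constraints are satisfied.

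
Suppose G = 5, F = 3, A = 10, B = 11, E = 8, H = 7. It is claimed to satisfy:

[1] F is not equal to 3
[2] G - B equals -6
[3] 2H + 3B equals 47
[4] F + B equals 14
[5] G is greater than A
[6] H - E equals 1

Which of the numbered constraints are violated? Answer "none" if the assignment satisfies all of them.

No — constraints 1, 5, and 6 are not satisfied.

[1] F = 3, but 3 is required to differ  ✗
[2] G - B = 5 - 11 = -6  ✓
[3] 2H + 3B = 2(7) + 3(11) = 47  ✓
[4] F + B = 3 + 11 = 14  ✓
[5] G = 5, A = 10; 5 ≤ 10 (want >)  ✗
[6] H - E = 7 - 8 = -1, not 1  ✗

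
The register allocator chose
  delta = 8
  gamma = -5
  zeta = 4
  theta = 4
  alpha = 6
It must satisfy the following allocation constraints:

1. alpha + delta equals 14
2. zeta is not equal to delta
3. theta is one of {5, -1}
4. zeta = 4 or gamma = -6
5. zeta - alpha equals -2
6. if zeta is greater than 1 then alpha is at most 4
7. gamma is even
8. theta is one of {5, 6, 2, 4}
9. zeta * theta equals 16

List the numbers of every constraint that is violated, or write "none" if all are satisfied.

1. alpha + delta = 6 + 8 = 14 — satisfied.
2. zeta = 4, delta = 8; distinct — satisfied.
3. theta = 4 is not in {5, -1} — violated.
4. zeta = 4 = 4 (first disjunct) — satisfied.
5. zeta - alpha = 4 - 6 = -2 — satisfied.
6. zeta = 4 > 1, so we need alpha ≤ 4; but alpha = 6 > 4 — violated.
7. gamma = -5 is odd — violated.
8. theta = 4 is in {5, 6, 2, 4} — satisfied.
9. zeta * theta = 4 * 4 = 16 — satisfied.

Constraints 3, 6, and 7 do not hold.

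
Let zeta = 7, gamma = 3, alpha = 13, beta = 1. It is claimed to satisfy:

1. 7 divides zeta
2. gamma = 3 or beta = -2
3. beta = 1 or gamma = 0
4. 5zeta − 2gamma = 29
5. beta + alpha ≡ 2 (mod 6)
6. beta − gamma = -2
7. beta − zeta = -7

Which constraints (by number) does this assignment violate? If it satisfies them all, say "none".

Constraint 7 is violated.

1. 7 / 7 = 1, so 7 divides 7  true
2. gamma = 3 = 3 (first disjunct)  true
3. beta = 1 = 1 (first disjunct)  true
4. 5zeta − 2gamma = 5(7) − 2(3) = 29  true
5. beta + alpha = 14; 14 mod 6 = 2  true
6. beta − gamma = 1 − 3 = -2  true
7. beta − zeta = 1 − 7 = -6, not -7  false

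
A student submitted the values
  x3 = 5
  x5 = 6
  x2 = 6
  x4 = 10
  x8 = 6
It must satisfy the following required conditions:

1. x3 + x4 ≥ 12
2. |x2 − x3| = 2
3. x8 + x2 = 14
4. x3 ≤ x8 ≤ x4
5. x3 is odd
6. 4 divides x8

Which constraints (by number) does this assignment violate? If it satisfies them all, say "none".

1. x3 + x4 = 5 + 10 = 15; 15 ≥ 12 — OK.
2. |6 − 5| = 1, not 2 — violated.
3. x8 + x2 = 6 + 6 = 12, not 14 — violated.
4. values 5 ≤ 6 ≤ 10 — OK.
5. x3 = 5 is odd — OK.
6. 6 = 4×1 + 2, so 4 does not divide 6 — violated.

No — constraints 2, 3, and 6 are not satisfied.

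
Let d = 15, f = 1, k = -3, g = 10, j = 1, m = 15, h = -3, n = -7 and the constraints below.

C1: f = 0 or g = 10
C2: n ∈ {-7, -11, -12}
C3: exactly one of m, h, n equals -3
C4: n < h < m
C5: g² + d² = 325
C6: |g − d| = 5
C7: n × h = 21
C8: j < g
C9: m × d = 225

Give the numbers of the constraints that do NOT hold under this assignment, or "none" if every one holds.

C1: f = 1 ≠ 0, but g = 10 = 10 (second disjunct) — holds.
C2: n = -7 is in {-7, -11, -12} — holds.
C3: m=15, h=-3, n=-7; 1 of them equals -3 — holds.
C4: values -7 < -3 < 15 — holds.
C5: g² + d² = 10² + 15² = 100 + 225 = 325 — holds.
C6: |10 − 15| = 5 — holds.
C7: n × h = -7 × (-3) = 21 — holds.
C8: j = 1, g = 10; 1 < 10 — holds.
C9: m × d = 15 × 15 = 225 — holds.

Yes — all constraints hold.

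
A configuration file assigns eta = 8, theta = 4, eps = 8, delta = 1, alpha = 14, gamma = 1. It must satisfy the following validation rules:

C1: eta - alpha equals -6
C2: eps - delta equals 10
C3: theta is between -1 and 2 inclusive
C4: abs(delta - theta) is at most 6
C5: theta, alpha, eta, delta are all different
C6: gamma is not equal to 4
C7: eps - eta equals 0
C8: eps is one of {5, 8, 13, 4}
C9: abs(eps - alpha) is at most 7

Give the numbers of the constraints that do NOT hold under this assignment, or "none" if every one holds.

No — constraints 2, 3 are not satisfied.

C1: eta - alpha = 8 - 14 = -6  ✓
C2: eps - delta = 8 - 1 = 7, not 10  ✗
C3: theta = 4 is outside [-1, 2]  ✗
C4: abs(1 - 4) = 3; 3 ≤ 6  ✓
C5: values 4, 14, 8, 1 are pairwise distinct  ✓
C6: gamma = 1, and 1 ≠ 4  ✓
C7: eps - eta = 8 - 8 = 0  ✓
C8: eps = 8 is in {5, 8, 13, 4}  ✓
C9: abs(8 - 14) = 6; 6 ≤ 7  ✓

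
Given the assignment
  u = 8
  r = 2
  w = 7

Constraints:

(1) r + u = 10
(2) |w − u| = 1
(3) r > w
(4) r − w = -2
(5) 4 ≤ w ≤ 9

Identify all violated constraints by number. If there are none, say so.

Violated: 3 and 4.

(1) r + u = 2 + 8 = 10 — holds.
(2) |7 − 8| = 1 — holds.
(3) r = 2, w = 7; 2 ≤ 7 (want >) — does not hold.
(4) r − w = 2 − 7 = -5, not -2 — does not hold.
(5) w = 7 lies in [4, 9] — holds.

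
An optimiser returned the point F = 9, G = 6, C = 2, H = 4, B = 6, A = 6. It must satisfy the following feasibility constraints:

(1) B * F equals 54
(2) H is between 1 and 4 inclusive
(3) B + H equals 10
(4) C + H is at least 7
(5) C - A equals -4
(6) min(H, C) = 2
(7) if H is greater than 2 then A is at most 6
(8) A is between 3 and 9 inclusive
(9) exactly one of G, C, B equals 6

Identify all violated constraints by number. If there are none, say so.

(1) B * F = 6 * 9 = 54 — holds.
(2) H = 4 lies in [1, 4] — holds.
(3) B + H = 6 + 4 = 10 — holds.
(4) C + H = 2 + 4 = 6; 6 < 7, bound 7 not met — fails.
(5) C - A = 2 - 6 = -4 — holds.
(6) min(4, 2) = 2 — holds.
(7) H = 4 > 2, so we need A ≤ 6; A = 6 ≤ 6 — holds.
(8) A = 6 lies in [3, 9] — holds.
(9) G=6, C=2, B=6; 2 of them equal 6, not exactly one — fails.

Constraints 4 and 9 are violated.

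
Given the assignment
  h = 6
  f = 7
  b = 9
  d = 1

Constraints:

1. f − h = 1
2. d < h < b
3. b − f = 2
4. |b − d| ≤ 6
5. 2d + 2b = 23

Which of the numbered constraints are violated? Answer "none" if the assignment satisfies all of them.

1. f − h = 7 − 6 = 1  ✓
2. values 1 < 6 < 9  ✓
3. b − f = 9 − 7 = 2  ✓
4. |9 − 1| = 8; 8 > 6, exceeds bound 6  ✗
5. 2d + 2b = 2(1) + 2(9) = 20, not 23  ✗

No — constraints 4 and 5 are not satisfied.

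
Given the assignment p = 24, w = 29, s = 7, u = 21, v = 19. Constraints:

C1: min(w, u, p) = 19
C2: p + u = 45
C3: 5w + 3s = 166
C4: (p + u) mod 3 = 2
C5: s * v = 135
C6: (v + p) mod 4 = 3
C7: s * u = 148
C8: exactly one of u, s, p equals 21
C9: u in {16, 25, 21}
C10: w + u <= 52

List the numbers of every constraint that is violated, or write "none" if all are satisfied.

The assignment fails constraints 1, 4, 5, and 7.

C1: min(29, 21, 24) = 21, not 19 — violated.
C2: p + u = 24 + 21 = 45 — OK.
C3: 5w + 3s = 5(29) + 3(7) = 166 — OK.
C4: p + u = 45; 45 mod 3 = 0, not 2 — violated.
C5: s * v = 7 * 19 = 133, not 135 — violated.
C6: v + p = 43; 43 mod 4 = 3 — OK.
C7: s * u = 7 * 21 = 147, not 148 — violated.
C8: u=21, s=7, p=24; 1 of them equals 21 — OK.
C9: u = 21 is in {16, 25, 21} — OK.
C10: w + u = 29 + 21 = 50; 50 ≤ 52 — OK.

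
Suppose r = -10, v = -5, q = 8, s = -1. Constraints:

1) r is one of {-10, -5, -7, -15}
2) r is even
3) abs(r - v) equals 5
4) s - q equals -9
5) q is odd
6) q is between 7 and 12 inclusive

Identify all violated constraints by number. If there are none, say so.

1) r = -10 is in {-10, -5, -7, -15} — satisfied.
2) r = -10 is even — satisfied.
3) abs(-10 - (-5)) = 5 — satisfied.
4) s - q = -1 - 8 = -9 — satisfied.
5) q = 8 is even — violated.
6) q = 8 lies in [7, 12] — satisfied.

No — constraint 5 is not satisfied.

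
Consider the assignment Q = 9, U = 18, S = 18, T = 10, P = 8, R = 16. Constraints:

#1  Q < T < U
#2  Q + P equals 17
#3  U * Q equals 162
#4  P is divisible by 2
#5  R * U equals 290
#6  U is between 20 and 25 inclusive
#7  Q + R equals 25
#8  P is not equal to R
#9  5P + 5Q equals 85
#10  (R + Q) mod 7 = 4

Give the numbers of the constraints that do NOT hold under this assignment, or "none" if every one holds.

Constraints 5 and 6 do not hold.

#1 values 9 < 10 < 18  true
#2 Q + P = 9 + 8 = 17  true
#3 U * Q = 18 * 9 = 162  true
#4 8 / 2 = 4, so 2 divides 8  true
#5 R * U = 16 * 18 = 288, not 290  false
#6 U = 18 is outside [20, 25]  false
#7 Q + R = 9 + 16 = 25  true
#8 P = 8, R = 16; distinct  true
#9 5P + 5Q = 5(8) + 5(9) = 85  true
#10 R + Q = 25; 25 mod 7 = 4  true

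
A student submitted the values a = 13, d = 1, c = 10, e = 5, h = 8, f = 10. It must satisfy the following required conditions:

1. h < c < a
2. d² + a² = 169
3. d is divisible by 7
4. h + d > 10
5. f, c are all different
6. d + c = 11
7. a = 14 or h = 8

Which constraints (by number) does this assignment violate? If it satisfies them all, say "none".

Constraints 2, 3, 4, 5 do not hold.

1. values 8 < 10 < 13 — satisfied.
2. d² + a² = 1² + 13² = 1 + 169 = 170, not 169 — violated.
3. 1 = 7×0 + 1, so 7 does not divide 1 — violated.
4. h + d = 8 + 1 = 9; 9 ≤ 10, bound 10 not met — violated.
5. f = c = 10, not all different — violated.
6. d + c = 1 + 10 = 11 — satisfied.
7. a = 13 ≠ 14, but h = 8 = 8 (second disjunct) — satisfied.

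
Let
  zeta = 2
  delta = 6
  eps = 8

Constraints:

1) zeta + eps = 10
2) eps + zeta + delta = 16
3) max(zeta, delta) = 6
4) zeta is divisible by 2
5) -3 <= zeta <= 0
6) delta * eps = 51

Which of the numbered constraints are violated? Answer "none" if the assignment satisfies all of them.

1) zeta + eps = 2 + 8 = 10 — OK.
2) eps + zeta + delta = 8 + 2 + 6 = 16 — OK.
3) max(2, 6) = 6 — OK.
4) 2 / 2 = 1, so 2 divides 2 — OK.
5) zeta = 2 is outside [-3, 0] — violated.
6) delta * eps = 6 * 8 = 48, not 51 — violated.

The assignment fails constraints 5, 6.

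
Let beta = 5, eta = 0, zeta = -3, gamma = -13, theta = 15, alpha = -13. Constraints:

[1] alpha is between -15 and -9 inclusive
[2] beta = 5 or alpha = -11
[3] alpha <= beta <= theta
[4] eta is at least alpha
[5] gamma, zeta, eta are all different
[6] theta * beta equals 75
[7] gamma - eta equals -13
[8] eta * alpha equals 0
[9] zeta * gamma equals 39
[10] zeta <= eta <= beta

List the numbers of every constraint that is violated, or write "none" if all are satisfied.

[1] alpha = -13 lies in [-15, -9]  yes
[2] beta = 5 = 5 (first disjunct)  yes
[3] values -13 <= 5 <= 15  yes
[4] eta = 0, alpha = -13; 0 ≥ -13  yes
[5] values -13, -3, 0 are pairwise distinct  yes
[6] theta * beta = 15 * 5 = 75  yes
[7] gamma - eta = -13 - 0 = -13  yes
[8] eta * alpha = 0 * (-13) = 0  yes
[9] zeta * gamma = -3 * (-13) = 39  yes
[10] values -3 <= 0 <= 5  yes

All constraints are satisfied.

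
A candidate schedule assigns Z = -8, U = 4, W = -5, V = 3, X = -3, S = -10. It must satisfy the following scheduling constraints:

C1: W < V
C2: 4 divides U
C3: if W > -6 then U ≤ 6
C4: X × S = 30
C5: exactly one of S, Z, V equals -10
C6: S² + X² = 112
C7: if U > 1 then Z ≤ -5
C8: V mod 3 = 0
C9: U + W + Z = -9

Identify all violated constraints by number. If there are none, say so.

C1: W = -5, V = 3; -5 < 3 — holds.
C2: 4 / 4 = 1, so 4 divides 4 — holds.
C3: W = -5 > -6, so we need U ≤ 6; U = 4 ≤ 6 — holds.
C4: X × S = -3 × (-10) = 30 — holds.
C5: S=-10, Z=-8, V=3; 1 of them equals -10 — holds.
C6: S² + X² = (-10)² + (-3)² = 100 + 9 = 109, not 112 — fails.
C7: U = 4 > 1, so we need Z ≤ -5; Z = -8 ≤ -5 — holds.
C8: 3 mod 3 = 0 — holds.
C9: U + W + Z = 4 + (-5) + (-8) = -9 — holds.

The assignment fails constraint 6.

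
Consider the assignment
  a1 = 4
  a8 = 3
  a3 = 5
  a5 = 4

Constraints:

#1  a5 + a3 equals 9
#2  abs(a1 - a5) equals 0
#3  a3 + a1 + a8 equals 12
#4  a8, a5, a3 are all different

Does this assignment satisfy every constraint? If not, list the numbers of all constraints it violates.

#1 a5 + a3 = 4 + 5 = 9 — holds.
#2 abs(4 - 4) = 0 — holds.
#3 a3 + a1 + a8 = 5 + 4 + 3 = 12 — holds.
#4 values 3, 4, 5 are pairwise distinct — holds.

The assignment satisfies every constraint.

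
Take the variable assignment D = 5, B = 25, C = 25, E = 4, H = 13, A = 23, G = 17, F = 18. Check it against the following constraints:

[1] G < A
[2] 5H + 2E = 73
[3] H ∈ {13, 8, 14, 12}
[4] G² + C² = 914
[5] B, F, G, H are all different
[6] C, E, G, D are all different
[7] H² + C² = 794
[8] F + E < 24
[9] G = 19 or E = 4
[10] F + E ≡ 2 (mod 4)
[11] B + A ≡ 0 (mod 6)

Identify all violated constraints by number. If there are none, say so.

[1] G = 17, A = 23; 17 < 23  ✔
[2] 5H + 2E = 5(13) + 2(4) = 73  ✔
[3] H = 13 is in {13, 8, 14, 12}  ✔
[4] G² + C² = 17² + 25² = 289 + 625 = 914  ✔
[5] values 25, 18, 17, 13 are pairwise distinct  ✔
[6] values 25, 4, 17, 5 are pairwise distinct  ✔
[7] H² + C² = 13² + 25² = 169 + 625 = 794  ✔
[8] F + E = 18 + 4 = 22; 22 < 24  ✔
[9] G = 17 ≠ 19, but E = 4 = 4 (second disjunct)  ✔
[10] F + E = 22; 22 mod 4 = 2  ✔
[11] B + A = 48; 48 mod 6 = 0  ✔

The assignment satisfies every constraint.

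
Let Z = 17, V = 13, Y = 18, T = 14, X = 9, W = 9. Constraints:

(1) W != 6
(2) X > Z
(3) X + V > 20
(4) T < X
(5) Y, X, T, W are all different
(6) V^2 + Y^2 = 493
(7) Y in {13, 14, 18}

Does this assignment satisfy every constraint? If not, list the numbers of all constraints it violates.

(1) W = 9, and 9 ≠ 6 — holds.
(2) X = 9, Z = 17; 9 ≤ 17 (want >) — does not hold.
(3) X + V = 9 + 13 = 22; 22 > 20 — holds.
(4) T = 14, X = 9; 14 ≥ 9 (want <) — does not hold.
(5) X = W = 9, not all different — does not hold.
(6) V^2 + Y^2 = 13^2 + 18^2 = 169 + 324 = 493 — holds.
(7) Y = 18 is in {13, 14, 18} — holds.

No — constraints 2, 4, and 5 are not satisfied.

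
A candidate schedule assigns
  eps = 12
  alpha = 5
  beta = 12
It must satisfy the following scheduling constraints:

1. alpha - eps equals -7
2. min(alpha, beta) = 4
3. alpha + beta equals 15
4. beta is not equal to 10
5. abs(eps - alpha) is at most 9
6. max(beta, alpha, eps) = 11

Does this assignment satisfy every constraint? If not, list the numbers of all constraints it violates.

Violated: 2, 3, and 6.

1. alpha - eps = 5 - 12 = -7  yes
2. min(5, 12) = 5, not 4  no
3. alpha + beta = 5 + 12 = 17, not 15  no
4. beta = 12, and 12 ≠ 10  yes
5. abs(12 - 5) = 7; 7 ≤ 9  yes
6. max(12, 5, 12) = 12, not 11  no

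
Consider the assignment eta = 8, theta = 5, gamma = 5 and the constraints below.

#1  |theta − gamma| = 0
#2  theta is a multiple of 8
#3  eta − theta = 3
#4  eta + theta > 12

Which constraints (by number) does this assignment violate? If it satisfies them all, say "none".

#1 |5 − 5| = 0  holds
#2 5 = 8×0 + 5, so 8 does not divide 5  fails
#3 eta − theta = 8 − 5 = 3  holds
#4 eta + theta = 8 + 5 = 13; 13 > 12  holds

Constraint 2 is violated.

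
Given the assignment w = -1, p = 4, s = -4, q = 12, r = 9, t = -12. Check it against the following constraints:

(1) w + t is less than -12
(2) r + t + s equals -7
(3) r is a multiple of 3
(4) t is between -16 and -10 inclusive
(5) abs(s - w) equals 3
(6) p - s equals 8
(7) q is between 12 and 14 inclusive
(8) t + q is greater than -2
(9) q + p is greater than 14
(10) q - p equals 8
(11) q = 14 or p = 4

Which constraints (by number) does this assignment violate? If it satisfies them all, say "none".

(1) w + t = -1 + (-12) = -13; -13 < -12 — satisfied.
(2) r + t + s = 9 + (-12) + (-4) = -7 — satisfied.
(3) 9 / 3 = 3, so 3 divides 9 — satisfied.
(4) t = -12 lies in [-16, -10] — satisfied.
(5) abs(-4 - (-1)) = 3 — satisfied.
(6) p - s = 4 - (-4) = 8 — satisfied.
(7) q = 12 lies in [12, 14] — satisfied.
(8) t + q = -12 + 12 = 0; 0 > -2 — satisfied.
(9) q + p = 12 + 4 = 16; 16 > 14 — satisfied.
(10) q - p = 12 - 4 = 8 — satisfied.
(11) q = 12 ≠ 14, but p = 4 = 4 (second disjunct) — satisfied.

The assignment satisfies every constraint.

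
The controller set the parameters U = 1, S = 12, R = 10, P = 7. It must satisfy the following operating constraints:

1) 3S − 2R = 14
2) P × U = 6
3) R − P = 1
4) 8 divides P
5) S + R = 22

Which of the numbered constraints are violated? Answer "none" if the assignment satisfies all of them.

1) 3S − 2R = 3(12) − 2(10) = 16, not 14  ✘
2) P × U = 7 × 1 = 7, not 6  ✘
3) R − P = 10 − 7 = 3, not 1  ✘
4) 7 = 8×0 + 7, so 8 does not divide 7  ✘
5) S + R = 12 + 10 = 22  ✔

The assignment fails constraints 1, 2, 3, 4.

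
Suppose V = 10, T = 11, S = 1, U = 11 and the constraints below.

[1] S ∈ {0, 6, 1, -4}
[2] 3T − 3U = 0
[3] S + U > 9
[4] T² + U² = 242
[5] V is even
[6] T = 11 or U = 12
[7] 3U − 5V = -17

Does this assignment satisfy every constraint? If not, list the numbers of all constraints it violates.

No violations.

[1] S = 1 is in {0, 6, 1, -4}  yes
[2] 3T − 3U = 3(11) − 3(11) = 0  yes
[3] S + U = 1 + 11 = 12; 12 > 9  yes
[4] T² + U² = 11² + 11² = 121 + 121 = 242  yes
[5] V = 10 is even  yes
[6] T = 11 = 11 (first disjunct)  yes
[7] 3U − 5V = 3(11) − 5(10) = -17  yes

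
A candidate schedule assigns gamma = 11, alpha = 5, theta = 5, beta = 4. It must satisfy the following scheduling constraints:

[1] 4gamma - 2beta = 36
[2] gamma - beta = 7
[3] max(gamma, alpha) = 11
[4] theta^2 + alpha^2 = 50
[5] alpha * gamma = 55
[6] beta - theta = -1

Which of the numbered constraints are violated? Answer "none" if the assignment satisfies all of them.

The assignment satisfies every constraint.

[1] 4gamma - 2beta = 4(11) - 2(4) = 36  yes
[2] gamma - beta = 11 - 4 = 7  yes
[3] max(11, 5) = 11  yes
[4] theta^2 + alpha^2 = 5^2 + 5^2 = 25 + 25 = 50  yes
[5] alpha * gamma = 5 * 11 = 55  yes
[6] beta - theta = 4 - 5 = -1  yes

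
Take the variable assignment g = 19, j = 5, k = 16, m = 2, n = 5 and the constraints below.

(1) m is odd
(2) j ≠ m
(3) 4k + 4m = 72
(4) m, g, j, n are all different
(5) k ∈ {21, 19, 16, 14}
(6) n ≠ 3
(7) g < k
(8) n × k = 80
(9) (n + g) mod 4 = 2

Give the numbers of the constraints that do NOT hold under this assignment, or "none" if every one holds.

Constraints 1, 4, 7, and 9 do not hold.

(1) m = 2 is even — does not hold.
(2) j = 5, m = 2; distinct — holds.
(3) 4k + 4m = 4(16) + 4(2) = 72 — holds.
(4) j = n = 5, not all different — does not hold.
(5) k = 16 is in {21, 19, 16, 14} — holds.
(6) n = 5, and 5 ≠ 3 — holds.
(7) g = 19, k = 16; 19 ≥ 16 (want <) — does not hold.
(8) n × k = 5 × 16 = 80 — holds.
(9) n + g = 24; 24 mod 4 = 0, not 2 — does not hold.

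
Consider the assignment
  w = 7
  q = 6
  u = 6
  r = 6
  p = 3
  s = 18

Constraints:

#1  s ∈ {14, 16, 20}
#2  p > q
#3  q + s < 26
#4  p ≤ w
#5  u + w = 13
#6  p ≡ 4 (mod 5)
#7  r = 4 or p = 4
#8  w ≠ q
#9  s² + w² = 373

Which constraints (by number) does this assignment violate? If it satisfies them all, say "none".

#1 s = 18 is not in {14, 16, 20}  ✗
#2 p = 3, q = 6; 3 ≤ 6 (want >)  ✗
#3 q + s = 6 + 18 = 24; 24 < 26  ✓
#4 p = 3, w = 7; 3 ≤ 7  ✓
#5 u + w = 6 + 7 = 13  ✓
#6 3 mod 5 = 3, not 4  ✗
#7 r = 6 ≠ 4 and p = 3 ≠ 4; both disjuncts false  ✗
#8 w = 7, q = 6; distinct  ✓
#9 s² + w² = 18² + 7² = 324 + 49 = 373  ✓

Violated: 1, 2, 6, 7.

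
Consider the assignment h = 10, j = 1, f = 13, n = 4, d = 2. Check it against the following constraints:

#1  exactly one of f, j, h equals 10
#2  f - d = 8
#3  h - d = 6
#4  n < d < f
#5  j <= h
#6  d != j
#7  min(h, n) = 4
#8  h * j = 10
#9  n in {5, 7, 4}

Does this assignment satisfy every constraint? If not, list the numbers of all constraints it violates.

No — constraints 2, 3, 4 are not satisfied.

#1 f=13, j=1, h=10; 1 of them equals 10 — OK.
#2 f - d = 13 - 2 = 11, not 8 — violated.
#3 h - d = 10 - 2 = 8, not 6 — violated.
#4 values 4, 2, 13; n = 4 is not < d = 2 — violated.
#5 j = 1, h = 10; 1 ≤ 10 — OK.
#6 d = 2, j = 1; distinct — OK.
#7 min(10, 4) = 4 — OK.
#8 h * j = 10 * 1 = 10 — OK.
#9 n = 4 is in {5, 7, 4} — OK.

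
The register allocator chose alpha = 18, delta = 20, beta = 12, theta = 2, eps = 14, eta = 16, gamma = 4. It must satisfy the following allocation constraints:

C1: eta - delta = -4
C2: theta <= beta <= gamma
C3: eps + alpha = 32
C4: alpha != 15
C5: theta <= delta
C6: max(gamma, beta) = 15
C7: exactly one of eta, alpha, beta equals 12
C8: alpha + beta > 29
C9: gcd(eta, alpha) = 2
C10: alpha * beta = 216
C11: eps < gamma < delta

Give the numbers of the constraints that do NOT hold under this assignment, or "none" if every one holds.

Violated: 2, 6, and 11.

C1: eta - delta = 16 - 20 = -4  true
C2: values 2, 12, 4; beta = 12 is not <= gamma = 4  false
C3: eps + alpha = 14 + 18 = 32  true
C4: alpha = 18, and 18 ≠ 15  true
C5: theta = 2, delta = 20; 2 ≤ 20  true
C6: max(4, 12) = 12, not 15  false
C7: eta=16, alpha=18, beta=12; 1 of them equals 12  true
C8: alpha + beta = 18 + 12 = 30; 30 > 29  true
C9: gcd(16, 18) = 2  true
C10: alpha * beta = 18 * 12 = 216  true
C11: values 14, 4, 20; eps = 14 is not < gamma = 4  false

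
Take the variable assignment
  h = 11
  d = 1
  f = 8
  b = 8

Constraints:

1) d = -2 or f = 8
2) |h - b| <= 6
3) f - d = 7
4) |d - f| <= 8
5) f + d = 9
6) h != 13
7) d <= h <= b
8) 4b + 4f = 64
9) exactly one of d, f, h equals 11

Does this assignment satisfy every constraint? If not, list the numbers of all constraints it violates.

Constraint 7 is violated.

1) d = 1 ≠ -2, but f = 8 = 8 (second disjunct) — holds.
2) |11 - 8| = 3; 3 ≤ 6 — holds.
3) f - d = 8 - 1 = 7 — holds.
4) |1 - 8| = 7; 7 ≤ 8 — holds.
5) f + d = 8 + 1 = 9 — holds.
6) h = 11, and 11 ≠ 13 — holds.
7) values 1, 11, 8; h = 11 is not <= b = 8 — does not hold.
8) 4b + 4f = 4(8) + 4(8) = 64 — holds.
9) d=1, f=8, h=11; 1 of them equals 11 — holds.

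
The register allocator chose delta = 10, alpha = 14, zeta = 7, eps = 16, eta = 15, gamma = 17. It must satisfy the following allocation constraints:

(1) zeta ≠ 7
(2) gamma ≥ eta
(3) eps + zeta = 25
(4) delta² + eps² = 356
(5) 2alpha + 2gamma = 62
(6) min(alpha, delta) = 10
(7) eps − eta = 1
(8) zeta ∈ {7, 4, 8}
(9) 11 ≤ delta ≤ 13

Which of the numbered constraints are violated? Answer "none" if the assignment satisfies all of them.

(1) zeta = 7, but 7 is required to differ — violated.
(2) gamma = 17, eta = 15; 17 ≥ 15 — OK.
(3) eps + zeta = 16 + 7 = 23, not 25 — violated.
(4) delta² + eps² = 10² + 16² = 100 + 256 = 356 — OK.
(5) 2alpha + 2gamma = 2(14) + 2(17) = 62 — OK.
(6) min(14, 10) = 10 — OK.
(7) eps − eta = 16 − 15 = 1 — OK.
(8) zeta = 7 is in {7, 4, 8} — OK.
(9) delta = 10 is outside [11, 13] — violated.

Constraints 1, 3, 9 are violated.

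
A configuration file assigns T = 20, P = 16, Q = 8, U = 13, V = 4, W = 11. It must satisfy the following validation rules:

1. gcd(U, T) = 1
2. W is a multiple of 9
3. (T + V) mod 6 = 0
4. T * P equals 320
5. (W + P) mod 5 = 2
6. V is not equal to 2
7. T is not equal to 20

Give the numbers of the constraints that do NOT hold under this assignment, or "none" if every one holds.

1. gcd(13, 20) = 1  ✓
2. 11 = 9*1 + 2, so 9 does not divide 11  ✗
3. T + V = 24; 24 mod 6 = 0  ✓
4. T * P = 20 * 16 = 320  ✓
5. W + P = 27; 27 mod 5 = 2  ✓
6. V = 4, and 4 ≠ 2  ✓
7. T = 20, but 20 is required to differ  ✗

Constraints 2 and 7 do not hold.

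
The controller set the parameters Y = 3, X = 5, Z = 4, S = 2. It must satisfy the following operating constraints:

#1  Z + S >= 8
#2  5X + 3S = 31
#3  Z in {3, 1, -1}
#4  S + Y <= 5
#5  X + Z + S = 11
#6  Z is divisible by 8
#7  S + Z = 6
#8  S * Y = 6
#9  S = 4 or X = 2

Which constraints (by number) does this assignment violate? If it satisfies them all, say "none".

Constraints 1, 3, 6, and 9 are violated.

#1 Z + S = 4 + 2 = 6; 6 < 8, bound 8 not met  ✘
#2 5X + 3S = 5(5) + 3(2) = 31  ✔
#3 Z = 4 is not in {3, 1, -1}  ✘
#4 S + Y = 2 + 3 = 5; 5 ≤ 5  ✔
#5 X + Z + S = 5 + 4 + 2 = 11  ✔
#6 4 = 8*0 + 4, so 8 does not divide 4  ✘
#7 S + Z = 2 + 4 = 6  ✔
#8 S * Y = 2 * 3 = 6  ✔
#9 S = 2 ≠ 4 and X = 5 ≠ 2; both disjuncts false  ✘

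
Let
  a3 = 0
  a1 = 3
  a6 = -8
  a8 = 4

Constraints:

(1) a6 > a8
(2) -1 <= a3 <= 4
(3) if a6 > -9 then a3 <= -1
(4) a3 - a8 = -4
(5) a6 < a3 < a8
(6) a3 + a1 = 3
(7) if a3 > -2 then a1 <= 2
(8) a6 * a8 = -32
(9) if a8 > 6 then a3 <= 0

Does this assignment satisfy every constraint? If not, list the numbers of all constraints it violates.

The assignment fails constraints 1, 3, 7.

(1) a6 = -8, a8 = 4; -8 ≤ 4 (want >) — does not hold.
(2) a3 = 0 lies in [-1, 4] — holds.
(3) a6 = -8 > -9, so we need a3 ≤ -1; but a3 = 0 > -1 — does not hold.
(4) a3 - a8 = 0 - 4 = -4 — holds.
(5) values -8 < 0 < 4 — holds.
(6) a3 + a1 = 0 + 3 = 3 — holds.
(7) a3 = 0 > -2, so we need a1 ≤ 2; but a1 = 3 > 2 — does not hold.
(8) a6 * a8 = -8 * 4 = -32 — holds.
(9) a8 = 4, not > 6; antecedent false, conditional vacuously true — holds.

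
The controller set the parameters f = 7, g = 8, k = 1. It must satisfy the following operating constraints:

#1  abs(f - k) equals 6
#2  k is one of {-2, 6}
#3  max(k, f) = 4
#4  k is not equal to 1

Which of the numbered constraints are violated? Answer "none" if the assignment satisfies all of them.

#1 abs(7 - 1) = 6  yes
#2 k = 1 is not in {-2, 6}  no
#3 max(1, 7) = 7, not 4  no
#4 k = 1, but 1 is required to differ  no

Violated: 2, 3, 4.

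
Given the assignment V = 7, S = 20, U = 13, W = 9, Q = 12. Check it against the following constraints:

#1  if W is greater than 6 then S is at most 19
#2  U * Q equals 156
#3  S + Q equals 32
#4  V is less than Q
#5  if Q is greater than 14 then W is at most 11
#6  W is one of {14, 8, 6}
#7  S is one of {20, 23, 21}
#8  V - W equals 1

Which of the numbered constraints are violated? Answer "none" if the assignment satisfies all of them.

Constraints 1, 6, 8 are violated.

#1 W = 9 > 6, so we need S ≤ 19; but S = 20 > 19 — fails.
#2 U * Q = 13 * 12 = 156 — holds.
#3 S + Q = 20 + 12 = 32 — holds.
#4 V = 7, Q = 12; 7 < 12 — holds.
#5 Q = 12, not > 14; antecedent false, conditional vacuously true — holds.
#6 W = 9 is not in {14, 8, 6} — fails.
#7 S = 20 is in {20, 23, 21} — holds.
#8 V - W = 7 - 9 = -2, not 1 — fails.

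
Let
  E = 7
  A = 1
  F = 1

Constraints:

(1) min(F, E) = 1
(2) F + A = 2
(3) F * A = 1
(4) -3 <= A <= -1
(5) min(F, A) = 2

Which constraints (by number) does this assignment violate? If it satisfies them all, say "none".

(1) min(1, 7) = 1  ✓
(2) F + A = 1 + 1 = 2  ✓
(3) F * A = 1 * 1 = 1  ✓
(4) A = 1 is outside [-3, -1]  ✗
(5) min(1, 1) = 1, not 2  ✗

Constraints 4, 5 do not hold.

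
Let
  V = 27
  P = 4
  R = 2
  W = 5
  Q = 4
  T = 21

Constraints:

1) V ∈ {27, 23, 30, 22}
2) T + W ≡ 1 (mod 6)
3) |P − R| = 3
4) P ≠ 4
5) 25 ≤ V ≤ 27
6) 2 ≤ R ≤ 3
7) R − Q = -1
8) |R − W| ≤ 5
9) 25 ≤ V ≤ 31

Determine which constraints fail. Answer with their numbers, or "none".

1) V = 27 is in {27, 23, 30, 22} — holds.
2) T + W = 26; 26 mod 6 = 2, not 1 — fails.
3) |4 − 2| = 2, not 3 — fails.
4) P = 4, but 4 is required to differ — fails.
5) V = 27 lies in [25, 27] — holds.
6) R = 2 lies in [2, 3] — holds.
7) R − Q = 2 − 4 = -2, not -1 — fails.
8) |2 − 5| = 3; 3 ≤ 5 — holds.
9) V = 27 lies in [25, 31] — holds.

Constraints 2, 3, 4, 7 do not hold.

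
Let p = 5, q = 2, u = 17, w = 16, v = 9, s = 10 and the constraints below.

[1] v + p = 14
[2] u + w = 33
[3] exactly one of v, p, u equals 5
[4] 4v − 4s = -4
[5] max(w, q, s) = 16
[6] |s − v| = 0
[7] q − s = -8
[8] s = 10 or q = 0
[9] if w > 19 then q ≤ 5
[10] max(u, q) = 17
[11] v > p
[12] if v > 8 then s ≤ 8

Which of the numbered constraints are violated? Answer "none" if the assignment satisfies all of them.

The assignment fails constraints 6 and 12.

[1] v + p = 9 + 5 = 14 — OK.
[2] u + w = 17 + 16 = 33 — OK.
[3] v=9, p=5, u=17; 1 of them equals 5 — OK.
[4] 4v − 4s = 4(9) − 4(10) = -4 — OK.
[5] max(16, 2, 10) = 16 — OK.
[6] |10 − 9| = 1, not 0 — violated.
[7] q − s = 2 − 10 = -8 — OK.
[8] s = 10 = 10 (first disjunct) — OK.
[9] w = 16, not > 19; antecedent false, conditional vacuously true — OK.
[10] max(17, 2) = 17 — OK.
[11] v = 9, p = 5; 9 > 5 — OK.
[12] v = 9 > 8, so we need s ≤ 8; but s = 10 > 8 — violated.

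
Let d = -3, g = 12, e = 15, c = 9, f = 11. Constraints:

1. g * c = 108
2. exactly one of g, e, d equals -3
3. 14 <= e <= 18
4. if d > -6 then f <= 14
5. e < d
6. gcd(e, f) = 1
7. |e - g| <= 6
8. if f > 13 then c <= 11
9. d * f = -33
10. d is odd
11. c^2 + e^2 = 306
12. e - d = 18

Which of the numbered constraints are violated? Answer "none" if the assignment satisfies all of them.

Violated: 5.

1. g * c = 12 * 9 = 108  ✓
2. g=12, e=15, d=-3; 1 of them equals -3  ✓
3. e = 15 lies in [14, 18]  ✓
4. d = -3 > -6, so we need f ≤ 14; f = 11 ≤ 14  ✓
5. e = 15, d = -3; 15 ≥ -3 (want <)  ✗
6. gcd(15, 11) = 1  ✓
7. |15 - 12| = 3; 3 ≤ 6  ✓
8. f = 11, not > 13; antecedent false, conditional vacuously true  ✓
9. d * f = -3 * 11 = -33  ✓
10. d = -3 is odd  ✓
11. c^2 + e^2 = 9^2 + 15^2 = 81 + 225 = 306  ✓
12. e - d = 15 - (-3) = 18  ✓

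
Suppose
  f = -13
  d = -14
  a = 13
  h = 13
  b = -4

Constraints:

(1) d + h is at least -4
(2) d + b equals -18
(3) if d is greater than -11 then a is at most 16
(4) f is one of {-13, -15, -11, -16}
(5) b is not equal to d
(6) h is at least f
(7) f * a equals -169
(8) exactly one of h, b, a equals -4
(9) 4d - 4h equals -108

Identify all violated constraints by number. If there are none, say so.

No violations.

(1) d + h = -14 + 13 = -1; -1 ≥ -4 — OK.
(2) d + b = -14 + (-4) = -18 — OK.
(3) d = -14, not > -11; antecedent false, conditional vacuously true — OK.
(4) f = -13 is in {-13, -15, -11, -16} — OK.
(5) b = -4, d = -14; distinct — OK.
(6) h = 13, f = -13; 13 ≥ -13 — OK.
(7) f * a = -13 * 13 = -169 — OK.
(8) h=13, b=-4, a=13; 1 of them equals -4 — OK.
(9) 4d - 4h = 4(-14) - 4(13) = -108 — OK.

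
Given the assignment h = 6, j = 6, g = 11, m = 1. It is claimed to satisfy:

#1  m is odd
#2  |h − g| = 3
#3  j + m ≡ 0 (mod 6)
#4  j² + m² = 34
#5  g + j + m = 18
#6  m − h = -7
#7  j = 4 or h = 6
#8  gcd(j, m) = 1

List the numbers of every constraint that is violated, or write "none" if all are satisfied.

#1 m = 1 is odd — holds.
#2 |6 − 11| = 5, not 3 — fails.
#3 j + m = 7; 7 mod 6 = 1, not 0 — fails.
#4 j² + m² = 6² + 1² = 36 + 1 = 37, not 34 — fails.
#5 g + j + m = 11 + 6 + 1 = 18 — holds.
#6 m − h = 1 − 6 = -5, not -7 — fails.
#7 j = 6 ≠ 4, but h = 6 = 6 (second disjunct) — holds.
#8 gcd(6, 1) = 1 — holds.

Violated: 2, 3, 4, 6.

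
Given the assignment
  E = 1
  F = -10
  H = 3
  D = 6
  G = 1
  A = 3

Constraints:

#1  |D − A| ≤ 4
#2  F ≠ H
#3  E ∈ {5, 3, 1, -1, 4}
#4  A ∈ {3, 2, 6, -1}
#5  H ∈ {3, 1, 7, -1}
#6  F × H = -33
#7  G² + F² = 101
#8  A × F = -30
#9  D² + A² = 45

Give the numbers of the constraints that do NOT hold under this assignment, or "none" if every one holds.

#1 |6 − 3| = 3; 3 ≤ 4  yes
#2 F = -10, H = 3; distinct  yes
#3 E = 1 is in {5, 3, 1, -1, 4}  yes
#4 A = 3 is in {3, 2, 6, -1}  yes
#5 H = 3 is in {3, 1, 7, -1}  yes
#6 F × H = -10 × 3 = -30, not -33  no
#7 G² + F² = 1² + (-10)² = 1 + 100 = 101  yes
#8 A × F = 3 × (-10) = -30  yes
#9 D² + A² = 6² + 3² = 36 + 9 = 45  yes

Constraint 6 does not hold.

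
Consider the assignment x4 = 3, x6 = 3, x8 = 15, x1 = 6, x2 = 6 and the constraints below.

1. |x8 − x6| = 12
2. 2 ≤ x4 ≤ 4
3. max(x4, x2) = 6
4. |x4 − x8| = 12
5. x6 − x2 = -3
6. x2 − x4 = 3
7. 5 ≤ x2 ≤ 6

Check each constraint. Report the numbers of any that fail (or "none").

1. |15 − 3| = 12  true
2. x4 = 3 lies in [2, 4]  true
3. max(3, 6) = 6  true
4. |3 − 15| = 12  true
5. x6 − x2 = 3 − 6 = -3  true
6. x2 − x4 = 6 − 3 = 3  true
7. x2 = 6 lies in [5, 6]  true

The assignment satisfies every constraint.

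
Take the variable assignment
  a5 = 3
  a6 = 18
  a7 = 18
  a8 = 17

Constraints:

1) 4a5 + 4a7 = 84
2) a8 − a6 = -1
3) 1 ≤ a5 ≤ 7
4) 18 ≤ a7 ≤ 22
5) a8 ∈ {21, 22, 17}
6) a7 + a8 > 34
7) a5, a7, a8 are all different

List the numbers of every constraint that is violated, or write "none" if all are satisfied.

All constraints are satisfied.

1) 4a5 + 4a7 = 4(3) + 4(18) = 84  OK
2) a8 − a6 = 17 − 18 = -1  OK
3) a5 = 3 lies in [1, 7]  OK
4) a7 = 18 lies in [18, 22]  OK
5) a8 = 17 is in {21, 22, 17}  OK
6) a7 + a8 = 18 + 17 = 35; 35 > 34  OK
7) values 3, 18, 17 are pairwise distinct  OK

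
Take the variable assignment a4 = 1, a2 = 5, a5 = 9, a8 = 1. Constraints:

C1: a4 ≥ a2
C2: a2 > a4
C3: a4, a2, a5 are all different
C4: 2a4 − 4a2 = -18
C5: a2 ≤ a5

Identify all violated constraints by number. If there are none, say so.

Constraint 1 is violated.

C1: a4 = 1, a2 = 5; 1 < 5 (want ≥)  no
C2: a2 = 5, a4 = 1; 5 > 1  yes
C3: values 1, 5, 9 are pairwise distinct  yes
C4: 2a4 − 4a2 = 2(1) − 4(5) = -18  yes
C5: a2 = 5, a5 = 9; 5 ≤ 9  yes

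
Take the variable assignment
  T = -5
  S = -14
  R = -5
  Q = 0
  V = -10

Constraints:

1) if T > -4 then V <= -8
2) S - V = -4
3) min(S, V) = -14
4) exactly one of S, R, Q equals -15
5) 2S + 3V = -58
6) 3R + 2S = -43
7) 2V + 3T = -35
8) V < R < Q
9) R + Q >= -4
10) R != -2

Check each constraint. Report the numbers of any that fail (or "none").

1) T = -5, not > -4; antecedent false, conditional vacuously true — holds.
2) S - V = -14 - (-10) = -4 — holds.
3) min(-14, -10) = -14 — holds.
4) S=-14, R=-5, Q=0; 0 of them equal -15, not exactly one — does not hold.
5) 2S + 3V = 2(-14) + 3(-10) = -58 — holds.
6) 3R + 2S = 3(-5) + 2(-14) = -43 — holds.
7) 2V + 3T = 2(-10) + 3(-5) = -35 — holds.
8) values -10 < -5 < 0 — holds.
9) R + Q = -5 + 0 = -5; -5 < -4, bound -4 not met — does not hold.
10) R = -5, and -5 ≠ -2 — holds.

The assignment fails constraints 4, 9.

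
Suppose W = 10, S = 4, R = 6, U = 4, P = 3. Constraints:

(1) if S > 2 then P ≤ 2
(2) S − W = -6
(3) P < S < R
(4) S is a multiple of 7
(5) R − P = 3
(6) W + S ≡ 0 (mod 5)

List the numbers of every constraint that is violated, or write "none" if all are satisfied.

(1) S = 4 > 2, so we need P ≤ 2; but P = 3 > 2  no
(2) S − W = 4 − 10 = -6  yes
(3) values 3 < 4 < 6  yes
(4) 4 = 7×0 + 4, so 7 does not divide 4  no
(5) R − P = 6 − 3 = 3  yes
(6) W + S = 14; 14 mod 5 = 4, not 0  no

Constraints 1, 4, and 6 are violated.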